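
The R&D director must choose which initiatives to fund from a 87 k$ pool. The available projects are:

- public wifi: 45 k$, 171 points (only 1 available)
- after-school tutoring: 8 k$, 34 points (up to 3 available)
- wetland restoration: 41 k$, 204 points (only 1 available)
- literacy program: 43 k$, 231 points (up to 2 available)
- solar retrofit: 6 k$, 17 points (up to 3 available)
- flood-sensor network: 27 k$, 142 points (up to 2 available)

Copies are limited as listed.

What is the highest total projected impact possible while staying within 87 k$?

The ratio ordering already packs tightly: 2×literacy program, 86 k$, 462.

462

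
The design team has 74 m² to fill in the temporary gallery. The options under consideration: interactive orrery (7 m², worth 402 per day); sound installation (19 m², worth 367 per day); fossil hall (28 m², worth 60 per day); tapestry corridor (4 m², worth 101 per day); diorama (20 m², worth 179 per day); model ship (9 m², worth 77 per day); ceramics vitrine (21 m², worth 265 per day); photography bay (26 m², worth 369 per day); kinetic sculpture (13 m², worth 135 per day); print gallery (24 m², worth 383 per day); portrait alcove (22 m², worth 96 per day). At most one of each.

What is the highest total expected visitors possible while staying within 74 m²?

Density check — interactive orrery 57.43, tapestry corridor 25.25, sound installation 19.32, print gallery 15.96 are the best per m².
A density-first pass picks interactive orrery + sound installation + tapestry corridor + kinetic sculpture + print gallery — 1388 at 67 m².
The 13 m² tied up in kinetic sculpture is better spent on diorama — total rises to 1432 (74 m²).

1432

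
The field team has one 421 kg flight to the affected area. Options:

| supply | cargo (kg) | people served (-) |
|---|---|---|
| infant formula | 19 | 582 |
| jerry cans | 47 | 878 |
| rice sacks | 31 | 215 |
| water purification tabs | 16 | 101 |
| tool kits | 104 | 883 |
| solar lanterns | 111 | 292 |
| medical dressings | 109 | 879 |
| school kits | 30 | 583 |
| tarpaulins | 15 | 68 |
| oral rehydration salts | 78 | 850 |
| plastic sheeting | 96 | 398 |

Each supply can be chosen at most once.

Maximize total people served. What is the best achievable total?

By people served per kg: infant formula 30.63, school kits 19.43, jerry cans 18.68 lead.
Taking infant formula + jerry cans + rice sacks + tool kits + medical dressings + school kits + oral rehydration salts: 418 kg used, 4870 in people served.

4870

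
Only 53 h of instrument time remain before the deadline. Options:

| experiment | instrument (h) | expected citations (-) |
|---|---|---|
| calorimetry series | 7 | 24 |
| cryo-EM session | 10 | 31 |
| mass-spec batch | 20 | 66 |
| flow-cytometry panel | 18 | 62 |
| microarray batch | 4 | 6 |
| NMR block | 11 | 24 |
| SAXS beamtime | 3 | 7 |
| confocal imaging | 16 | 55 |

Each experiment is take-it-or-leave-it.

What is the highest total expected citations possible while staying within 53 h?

176

Ranking by ratio (expected citations/h): flow-cytometry panel 3.44, confocal imaging 3.44, calorimetry series 3.43, mass-spec batch 3.30.
Filling by ratio: calorimetry series + cryo-EM session + flow-cytometry panel + confocal imaging for 172, with 2 h left unused.
The 18 h tied up in flow-cytometry panel is better spent on mass-spec batch — total rises to 176 (53 h).
The closest alternative, calorimetry series + cryo-EM session + flow-cytometry panel + confocal imaging, reaches only 172.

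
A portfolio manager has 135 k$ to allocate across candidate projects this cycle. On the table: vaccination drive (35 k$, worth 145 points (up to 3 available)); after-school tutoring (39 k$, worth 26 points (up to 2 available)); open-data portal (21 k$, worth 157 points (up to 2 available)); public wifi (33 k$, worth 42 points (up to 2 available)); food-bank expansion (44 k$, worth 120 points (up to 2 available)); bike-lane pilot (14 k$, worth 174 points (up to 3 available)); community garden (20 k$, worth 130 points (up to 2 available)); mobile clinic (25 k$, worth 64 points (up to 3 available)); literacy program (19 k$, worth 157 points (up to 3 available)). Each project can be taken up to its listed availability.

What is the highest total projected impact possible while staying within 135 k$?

1150

Density check — bike-lane pilot 12.43, literacy program 8.26, open-data portal 7.48, community garden 6.50 are the best per k$.
The ratio ordering already packs tightly: open-data portal + 3×bike-lane pilot + 3×literacy program, 120 k$, 1150.
No other feasible combination exceeds 1150.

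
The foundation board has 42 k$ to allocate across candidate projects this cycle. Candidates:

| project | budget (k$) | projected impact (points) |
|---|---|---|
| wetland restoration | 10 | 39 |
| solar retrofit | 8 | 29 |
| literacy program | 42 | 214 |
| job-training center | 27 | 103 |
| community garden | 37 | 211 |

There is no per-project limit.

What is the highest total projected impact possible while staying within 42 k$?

214

A density-first pass picks community garden — 211 at 37 k$.
The 37 k$ tied up in community garden is better spent on literacy program — total rises to 214 (42 k$).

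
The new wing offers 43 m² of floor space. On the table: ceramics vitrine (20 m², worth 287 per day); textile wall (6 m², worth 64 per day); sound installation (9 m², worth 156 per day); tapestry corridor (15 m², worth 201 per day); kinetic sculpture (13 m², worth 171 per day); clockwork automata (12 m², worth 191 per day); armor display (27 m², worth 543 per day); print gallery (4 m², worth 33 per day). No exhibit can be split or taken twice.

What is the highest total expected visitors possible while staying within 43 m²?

Filling by ratio: textile wall + sound installation + armor display for 763, with 1 m² left unused.
The 15 m² tied up in textile wall and sound installation is better spent on clockwork automata + print gallery — total rises to 767 (43 m²).
Nothing else within 43 m² beats 767.

767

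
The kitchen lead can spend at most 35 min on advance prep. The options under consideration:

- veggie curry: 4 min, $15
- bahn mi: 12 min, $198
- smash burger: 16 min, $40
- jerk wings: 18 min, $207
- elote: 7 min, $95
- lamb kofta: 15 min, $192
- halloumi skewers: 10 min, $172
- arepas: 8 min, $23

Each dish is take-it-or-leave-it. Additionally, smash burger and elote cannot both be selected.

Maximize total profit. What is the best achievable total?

Ranking by ratio (profit/min): halloumi skewers 17.20, bahn mi 16.50, elote 13.57.
The ratio heuristic lands on veggie curry + bahn mi + elote + halloumi skewers (480) but leaves 2 min idle.
The 14 min tied up in veggie curry and halloumi skewers is better spent on lamb kofta — total rises to 485 (34 min).
No other feasible combination exceeds 485.

485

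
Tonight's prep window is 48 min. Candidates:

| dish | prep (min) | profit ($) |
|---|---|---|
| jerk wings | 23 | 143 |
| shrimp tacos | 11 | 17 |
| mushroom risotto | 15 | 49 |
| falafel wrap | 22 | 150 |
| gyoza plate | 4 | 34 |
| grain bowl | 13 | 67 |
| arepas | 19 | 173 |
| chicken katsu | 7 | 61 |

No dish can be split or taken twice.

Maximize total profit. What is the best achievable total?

384

Taking the top-ratio dishes first gives gyoza plate + grain bowl + arepas + chicken katsu for 335 (43 min).
Dropping gyoza plate and grain bowl frees 17 min; slotting in falafel wrap (22 min) lifts the total to 384 at 48 min.
Runner-up falafel wrap + gyoza plate + arepas tops out at 357.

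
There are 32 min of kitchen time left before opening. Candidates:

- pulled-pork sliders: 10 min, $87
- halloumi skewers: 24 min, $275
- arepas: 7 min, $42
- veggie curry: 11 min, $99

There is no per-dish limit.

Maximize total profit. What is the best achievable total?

317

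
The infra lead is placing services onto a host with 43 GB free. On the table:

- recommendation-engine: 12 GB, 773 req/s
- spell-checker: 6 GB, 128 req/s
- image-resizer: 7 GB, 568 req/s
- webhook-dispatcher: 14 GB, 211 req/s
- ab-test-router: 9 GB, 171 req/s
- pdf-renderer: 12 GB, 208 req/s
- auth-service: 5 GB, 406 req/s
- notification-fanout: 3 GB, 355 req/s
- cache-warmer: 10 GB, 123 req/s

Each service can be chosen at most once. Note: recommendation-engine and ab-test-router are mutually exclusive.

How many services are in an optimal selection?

6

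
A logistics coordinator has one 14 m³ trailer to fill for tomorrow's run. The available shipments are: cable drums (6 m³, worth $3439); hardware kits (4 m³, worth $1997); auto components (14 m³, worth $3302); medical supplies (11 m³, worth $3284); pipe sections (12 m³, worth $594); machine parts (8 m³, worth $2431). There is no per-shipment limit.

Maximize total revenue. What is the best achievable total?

7433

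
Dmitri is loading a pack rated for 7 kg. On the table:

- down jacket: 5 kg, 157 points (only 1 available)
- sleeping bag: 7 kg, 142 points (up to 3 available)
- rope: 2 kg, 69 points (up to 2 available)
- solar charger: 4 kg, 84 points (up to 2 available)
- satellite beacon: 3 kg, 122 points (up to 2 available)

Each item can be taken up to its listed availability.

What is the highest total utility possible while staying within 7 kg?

By utility per kg: satellite beacon 40.67, rope 34.50, down jacket 31.40, solar charger 21.00 lead.
The ratio heuristic lands on 2×satellite beacon (244) but leaves 1 kg idle.
Dropping satellite beacon frees 3 kg; slotting in 2×rope (4 kg) lifts the total to 260 at 7 kg.
Nothing else within 7 kg beats 260.

260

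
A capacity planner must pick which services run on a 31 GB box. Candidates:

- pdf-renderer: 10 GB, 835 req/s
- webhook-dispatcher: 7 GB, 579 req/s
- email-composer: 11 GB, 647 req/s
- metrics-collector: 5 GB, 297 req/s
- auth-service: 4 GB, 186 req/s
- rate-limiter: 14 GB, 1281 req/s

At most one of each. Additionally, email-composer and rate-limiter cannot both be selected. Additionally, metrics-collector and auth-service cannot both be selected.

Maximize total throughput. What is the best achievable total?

Pdf-renderer + webhook-dispatcher + rate-limiter uses 31 of the 31 GB and totals 2695.
Every other selection either busts 31 GB or breaks a pairing rule or fails to beat 2695.

2695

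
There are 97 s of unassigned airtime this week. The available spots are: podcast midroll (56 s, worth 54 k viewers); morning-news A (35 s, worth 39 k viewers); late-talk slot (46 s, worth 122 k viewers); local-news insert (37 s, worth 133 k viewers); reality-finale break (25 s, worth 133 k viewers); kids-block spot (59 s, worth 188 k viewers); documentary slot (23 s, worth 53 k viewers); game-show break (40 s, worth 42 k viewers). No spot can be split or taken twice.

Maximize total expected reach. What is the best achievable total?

The ratio heuristic lands on local-news insert + reality-finale break + documentary slot (319) but leaves 12 s idle.
Replace reality-finale break and documentary slot with kids-block spot: the trade gains 2 net, giving 321 at 96 s.

321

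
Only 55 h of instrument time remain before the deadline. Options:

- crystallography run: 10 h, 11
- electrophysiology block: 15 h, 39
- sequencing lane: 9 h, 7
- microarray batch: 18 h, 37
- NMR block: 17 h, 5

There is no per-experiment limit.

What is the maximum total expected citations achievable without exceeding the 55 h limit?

Crystallography run + 3×electrophysiology block uses 55 of the 55 h and totals 128.
That's the maximum — no swap from here does better than 128.

128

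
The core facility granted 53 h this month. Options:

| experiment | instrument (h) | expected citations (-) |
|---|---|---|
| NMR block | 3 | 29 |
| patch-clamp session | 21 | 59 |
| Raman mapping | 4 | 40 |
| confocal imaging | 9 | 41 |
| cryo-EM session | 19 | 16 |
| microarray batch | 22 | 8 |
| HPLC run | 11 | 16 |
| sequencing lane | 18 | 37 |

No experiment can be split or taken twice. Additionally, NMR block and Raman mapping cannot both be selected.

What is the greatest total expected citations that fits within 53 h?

177

Density check — Raman mapping 10.00, NMR block 9.67, confocal imaging 4.56 are the best per h.
Taking patch-clamp session + Raman mapping + confocal imaging + sequencing lane: 52 h used, 177 in expected citations.
The closest alternative, NMR block + patch-clamp session + confocal imaging + sequencing lane, reaches only 166.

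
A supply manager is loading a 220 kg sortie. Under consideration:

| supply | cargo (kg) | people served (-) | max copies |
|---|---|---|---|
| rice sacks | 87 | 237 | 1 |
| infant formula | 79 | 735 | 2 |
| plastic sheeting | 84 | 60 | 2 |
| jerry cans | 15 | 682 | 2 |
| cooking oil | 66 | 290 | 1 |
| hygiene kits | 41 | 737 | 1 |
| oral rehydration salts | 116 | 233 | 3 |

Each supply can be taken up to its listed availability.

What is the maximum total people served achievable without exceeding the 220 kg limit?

3126

By people served per kg: jerry cans 45.47, hygiene kits 17.98, infant formula 9.30 lead.
The ratio ordering already packs tightly: infant formula + 2×jerry cans + cooking oil + hygiene kits, 216 kg, 3126.
Every other selection either busts 220 kg or exceeds an availability limit or fails to beat 3126.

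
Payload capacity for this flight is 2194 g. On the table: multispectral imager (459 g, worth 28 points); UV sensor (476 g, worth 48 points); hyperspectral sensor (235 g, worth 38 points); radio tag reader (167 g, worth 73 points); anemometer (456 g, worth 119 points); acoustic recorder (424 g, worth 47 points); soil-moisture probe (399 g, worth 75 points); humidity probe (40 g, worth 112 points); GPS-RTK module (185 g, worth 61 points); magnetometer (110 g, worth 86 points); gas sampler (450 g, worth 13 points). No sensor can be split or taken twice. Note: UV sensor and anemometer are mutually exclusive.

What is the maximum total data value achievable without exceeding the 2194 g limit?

611

Ranking by ratio (data value/g): humidity probe 2.80, magnetometer 0.78, radio tag reader 0.44.
Taking hyperspectral sensor + radio tag reader + anemometer + acoustic recorder + soil-moisture probe + humidity probe + GPS-RTK module + magnetometer: 2016 g used, 611 in data value.
No other feasible combination exceeds 611.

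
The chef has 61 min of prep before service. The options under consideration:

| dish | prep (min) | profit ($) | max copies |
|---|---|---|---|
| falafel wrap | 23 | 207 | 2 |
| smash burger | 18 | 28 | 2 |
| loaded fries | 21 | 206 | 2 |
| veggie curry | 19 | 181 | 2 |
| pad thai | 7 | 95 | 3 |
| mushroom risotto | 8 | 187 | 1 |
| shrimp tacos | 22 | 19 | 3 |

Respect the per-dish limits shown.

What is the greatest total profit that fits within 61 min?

The ratio heuristic lands on loaded fries + 3×pad thai + mushroom risotto (678) but leaves 11 min idle.
The 28 min tied up in loaded fries and pad thai is better spent on 2×veggie curry — total rises to 739 (60 min).

739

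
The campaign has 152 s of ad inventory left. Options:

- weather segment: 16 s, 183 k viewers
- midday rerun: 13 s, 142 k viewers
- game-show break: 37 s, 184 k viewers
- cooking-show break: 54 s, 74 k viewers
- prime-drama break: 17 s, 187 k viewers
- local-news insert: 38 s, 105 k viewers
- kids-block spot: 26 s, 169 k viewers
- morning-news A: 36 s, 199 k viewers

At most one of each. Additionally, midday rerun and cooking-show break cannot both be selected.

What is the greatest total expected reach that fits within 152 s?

1064

Taking weather segment + midday rerun + game-show break + prime-drama break + kids-block spot + morning-news A: 145 s used, 1064 in expected reach.
That's the maximum — no feasible swap from here does better than 1064.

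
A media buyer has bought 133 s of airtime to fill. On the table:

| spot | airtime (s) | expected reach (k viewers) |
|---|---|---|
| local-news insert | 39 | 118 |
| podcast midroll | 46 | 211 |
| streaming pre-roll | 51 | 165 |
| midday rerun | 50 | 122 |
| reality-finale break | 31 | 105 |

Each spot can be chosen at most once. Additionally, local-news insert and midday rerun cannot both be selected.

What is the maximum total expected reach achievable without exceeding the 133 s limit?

Taking podcast midroll + streaming pre-roll + reality-finale break: 128 s used, 481 in expected reach.
That's the maximum — no feasible swap from here does better than 481.

481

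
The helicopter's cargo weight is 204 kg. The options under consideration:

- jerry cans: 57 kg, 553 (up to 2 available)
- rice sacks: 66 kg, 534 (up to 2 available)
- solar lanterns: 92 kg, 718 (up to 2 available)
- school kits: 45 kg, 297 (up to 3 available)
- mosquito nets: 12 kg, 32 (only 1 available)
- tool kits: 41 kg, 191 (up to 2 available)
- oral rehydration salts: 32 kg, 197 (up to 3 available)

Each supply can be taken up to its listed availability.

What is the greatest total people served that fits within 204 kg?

Ranking by ratio (people served/kg): jerry cans 9.70, rice sacks 8.09, solar lanterns 7.80.
The ratio heuristic lands on 2×jerry cans + rice sacks + mosquito nets (1672) but leaves 12 kg idle.
The 78 kg tied up in rice sacks and mosquito nets is better spent on 2×school kits — total rises to 1700 (204 kg).
That's the maximum — no swap from here does better than 1700.

1700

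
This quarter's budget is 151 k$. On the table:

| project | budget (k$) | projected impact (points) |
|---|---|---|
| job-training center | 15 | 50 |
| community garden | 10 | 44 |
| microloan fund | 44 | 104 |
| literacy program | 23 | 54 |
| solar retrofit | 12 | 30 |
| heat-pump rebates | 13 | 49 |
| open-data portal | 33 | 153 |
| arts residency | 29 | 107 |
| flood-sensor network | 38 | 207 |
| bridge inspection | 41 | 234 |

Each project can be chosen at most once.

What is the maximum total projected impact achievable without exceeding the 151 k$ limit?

745

Ranking by ratio (projected impact/k$): bridge inspection 5.71, flood-sensor network 5.45, open-data portal 4.64, community garden 4.40.
Taking the top-ratio projects first gives job-training center + community garden + heat-pump rebates + open-data portal + flood-sensor network + bridge inspection for 737 (150 k$).
Dropping job-training center and heat-pump rebates frees 28 k$; slotting in arts residency (29 k$) lifts the total to 745 at 151 k$.
Runner-up job-training center + community garden + heat-pump rebates + open-data portal + flood-sensor network + bridge inspection tops out at 737.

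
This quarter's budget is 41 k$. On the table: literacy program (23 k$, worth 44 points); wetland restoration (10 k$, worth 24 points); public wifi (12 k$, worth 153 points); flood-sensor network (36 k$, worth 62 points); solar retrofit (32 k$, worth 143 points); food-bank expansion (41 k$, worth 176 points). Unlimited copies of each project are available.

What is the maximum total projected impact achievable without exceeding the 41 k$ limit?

3×public wifi uses 36 of the 41 k$ and totals 459.
Every other selection either busts 41 k$ or fails to beat 459.

459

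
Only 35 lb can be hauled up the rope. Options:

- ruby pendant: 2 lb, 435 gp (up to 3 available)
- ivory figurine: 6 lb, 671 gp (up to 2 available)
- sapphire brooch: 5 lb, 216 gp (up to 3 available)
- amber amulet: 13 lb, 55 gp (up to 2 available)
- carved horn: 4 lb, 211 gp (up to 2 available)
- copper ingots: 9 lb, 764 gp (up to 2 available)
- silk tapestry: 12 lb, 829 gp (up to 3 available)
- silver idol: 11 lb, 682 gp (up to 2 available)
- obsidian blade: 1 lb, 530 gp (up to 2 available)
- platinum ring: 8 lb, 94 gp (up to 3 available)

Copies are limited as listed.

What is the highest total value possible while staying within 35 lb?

4687

The ratio heuristic lands on 3×ruby pendant + 2×ivory figurine + carved horn + copper ingots + 2×obsidian blade (4682) but leaves 2 lb idle.
The 4 lb tied up in carved horn is better spent on sapphire brooch — total rises to 4687 (34 lb).
That's the maximum — no swap from here does better than 4687.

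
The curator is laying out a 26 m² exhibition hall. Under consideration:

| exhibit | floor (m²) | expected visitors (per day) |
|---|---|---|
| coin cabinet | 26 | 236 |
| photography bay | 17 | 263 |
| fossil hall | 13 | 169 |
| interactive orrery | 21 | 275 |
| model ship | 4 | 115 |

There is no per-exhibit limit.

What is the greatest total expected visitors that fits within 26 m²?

690

Density check — model ship 28.75, photography bay 15.47, interactive orrery 13.10, fossil hall 13.00 are the best per m².
The ratio ordering already packs tightly: 6×model ship, 24 m², 690.
Nothing else within 26 m² beats 690.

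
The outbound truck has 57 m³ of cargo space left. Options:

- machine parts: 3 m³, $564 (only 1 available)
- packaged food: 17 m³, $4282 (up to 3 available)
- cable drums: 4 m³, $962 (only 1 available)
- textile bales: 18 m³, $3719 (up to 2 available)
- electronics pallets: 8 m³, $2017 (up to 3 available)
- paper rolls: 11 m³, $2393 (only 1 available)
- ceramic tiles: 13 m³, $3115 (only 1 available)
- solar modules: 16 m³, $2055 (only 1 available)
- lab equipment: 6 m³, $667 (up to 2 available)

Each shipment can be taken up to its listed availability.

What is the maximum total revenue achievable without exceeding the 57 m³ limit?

14124

Density check — electronics pallets 252.12, packaged food 251.88, cable drums 240.50, ceramic tiles 239.62 are the best per m³.
Taking the top-ratio shipments first gives packaged food + cable drums + 3×electronics pallets + paper rolls for 13688 (56 m³).
The 19 m³ tied up in electronics pallets and paper rolls is better spent on machine parts + packaged food — total rises to 14124 (57 m³).
Nothing else within 57 m³ beats 14124.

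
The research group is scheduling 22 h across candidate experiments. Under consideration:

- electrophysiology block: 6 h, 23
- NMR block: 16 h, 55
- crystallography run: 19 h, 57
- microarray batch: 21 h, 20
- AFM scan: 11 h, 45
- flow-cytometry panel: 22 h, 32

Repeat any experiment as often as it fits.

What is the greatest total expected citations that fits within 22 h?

90

Density check — AFM scan 4.09, electrophysiology block 3.83, NMR block 3.44, crystallography run 3.00 are the best per h.
The ratio ordering already packs tightly: 2×AFM scan, 22 h, 90.
Nothing else within 22 h beats 90.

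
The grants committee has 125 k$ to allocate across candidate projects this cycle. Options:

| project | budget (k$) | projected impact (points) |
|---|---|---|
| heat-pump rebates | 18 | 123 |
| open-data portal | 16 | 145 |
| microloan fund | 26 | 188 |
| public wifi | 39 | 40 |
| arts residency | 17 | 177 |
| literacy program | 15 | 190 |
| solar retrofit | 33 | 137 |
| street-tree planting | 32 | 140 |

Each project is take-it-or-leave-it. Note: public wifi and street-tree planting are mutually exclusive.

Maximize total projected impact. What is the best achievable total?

Taking heat-pump rebates + open-data portal + microloan fund + arts residency + literacy program + street-tree planting: 124 k$ used, 963 in projected impact.
That's the maximum — no feasible swap from here does better than 963.

963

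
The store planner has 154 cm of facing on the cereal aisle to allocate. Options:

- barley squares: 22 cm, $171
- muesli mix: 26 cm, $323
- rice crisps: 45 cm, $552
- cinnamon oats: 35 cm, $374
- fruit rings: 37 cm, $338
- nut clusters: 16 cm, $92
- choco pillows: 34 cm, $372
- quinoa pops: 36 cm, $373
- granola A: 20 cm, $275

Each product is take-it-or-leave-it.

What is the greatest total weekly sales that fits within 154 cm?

1717

Density check — granola A 13.75, muesli mix 12.42, rice crisps 12.27 are the best per cm.
The ratio heuristic lands on barley squares + muesli mix + rice crisps + choco pillows + granola A (1693) but leaves 7 cm idle.
The 67 cm tied up in barley squares and rice crisps is better spent on cinnamon oats + quinoa pops — total rises to 1717 (151 cm).
Every other selection either busts 154 cm or fails to beat 1717.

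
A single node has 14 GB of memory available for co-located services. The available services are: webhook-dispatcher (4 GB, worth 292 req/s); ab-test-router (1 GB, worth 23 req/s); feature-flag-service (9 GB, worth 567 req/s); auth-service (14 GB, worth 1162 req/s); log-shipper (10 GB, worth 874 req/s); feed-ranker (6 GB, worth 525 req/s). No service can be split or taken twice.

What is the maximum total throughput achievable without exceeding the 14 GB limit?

1166

Density check — feed-ranker 87.50, log-shipper 87.40, auth-service 83.00 are the best per GB.
Taking the top-ratio services first gives webhook-dispatcher + ab-test-router + feed-ranker for 840 (11 GB).
Replace ab-test-router and feed-ranker with log-shipper: the trade gains 326 net, giving 1166 at 14 GB.
Runner-up auth-service tops out at 1162.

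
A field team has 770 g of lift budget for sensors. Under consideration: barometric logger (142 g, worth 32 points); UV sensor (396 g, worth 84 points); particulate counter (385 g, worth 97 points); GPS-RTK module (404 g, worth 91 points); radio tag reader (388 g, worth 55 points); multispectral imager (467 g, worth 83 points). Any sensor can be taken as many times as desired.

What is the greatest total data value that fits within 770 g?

194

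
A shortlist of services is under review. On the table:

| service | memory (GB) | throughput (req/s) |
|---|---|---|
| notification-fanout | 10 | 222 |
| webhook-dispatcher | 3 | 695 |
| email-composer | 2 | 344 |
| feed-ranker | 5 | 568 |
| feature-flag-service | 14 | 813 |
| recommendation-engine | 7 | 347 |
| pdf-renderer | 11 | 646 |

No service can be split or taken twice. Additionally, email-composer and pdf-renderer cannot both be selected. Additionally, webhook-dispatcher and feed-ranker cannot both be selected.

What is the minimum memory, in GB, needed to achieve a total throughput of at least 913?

5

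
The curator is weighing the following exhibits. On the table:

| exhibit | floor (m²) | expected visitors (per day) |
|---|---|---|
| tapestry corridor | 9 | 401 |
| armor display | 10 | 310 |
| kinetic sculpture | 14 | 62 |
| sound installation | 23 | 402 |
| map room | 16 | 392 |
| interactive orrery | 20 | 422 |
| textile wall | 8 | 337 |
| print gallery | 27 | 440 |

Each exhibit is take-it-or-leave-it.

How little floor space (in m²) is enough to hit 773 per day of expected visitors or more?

Need the lightest bundle worth ≥ 773.
tapestry corridor + map room reaches 793 using 25 m².
No combination under 25 m² hits 773.

25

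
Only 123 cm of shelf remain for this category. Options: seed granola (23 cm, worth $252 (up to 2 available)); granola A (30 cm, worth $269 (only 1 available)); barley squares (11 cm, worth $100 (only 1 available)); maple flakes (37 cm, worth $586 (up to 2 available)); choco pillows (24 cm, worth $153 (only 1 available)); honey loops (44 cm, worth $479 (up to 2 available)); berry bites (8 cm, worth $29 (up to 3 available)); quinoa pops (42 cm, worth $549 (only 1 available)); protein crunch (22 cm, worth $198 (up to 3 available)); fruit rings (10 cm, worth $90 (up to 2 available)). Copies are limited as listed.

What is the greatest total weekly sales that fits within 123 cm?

1721

Taking 2×maple flakes + quinoa pops: 116 cm used, 1721 in weekly sales.
The spare 7 cm is too small for any remaining product, and no exchange beats 1721.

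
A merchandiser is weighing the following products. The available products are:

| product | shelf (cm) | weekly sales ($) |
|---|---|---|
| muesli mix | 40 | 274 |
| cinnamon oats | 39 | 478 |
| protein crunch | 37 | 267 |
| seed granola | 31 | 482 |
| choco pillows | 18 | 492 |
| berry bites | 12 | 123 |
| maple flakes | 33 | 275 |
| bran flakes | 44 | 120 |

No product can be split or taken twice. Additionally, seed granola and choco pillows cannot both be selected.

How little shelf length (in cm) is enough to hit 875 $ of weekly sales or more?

57

Minimise cm subject to total weekly sales ≥ 875.
Taking cinnamon oats + choco pillows gives 970 (≥ 875) for 57 cm.
No combination under 57 cm hits 875.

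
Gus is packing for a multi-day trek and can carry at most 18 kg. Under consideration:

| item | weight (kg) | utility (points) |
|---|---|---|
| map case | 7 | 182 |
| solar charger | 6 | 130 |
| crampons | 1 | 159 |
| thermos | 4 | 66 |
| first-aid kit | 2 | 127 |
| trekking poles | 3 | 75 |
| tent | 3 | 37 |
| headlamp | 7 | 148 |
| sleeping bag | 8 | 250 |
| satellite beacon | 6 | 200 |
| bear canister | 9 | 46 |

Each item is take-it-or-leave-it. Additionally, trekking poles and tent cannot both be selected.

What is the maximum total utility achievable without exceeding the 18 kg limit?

The ratio ordering already packs tightly: crampons + first-aid kit + sleeping bag + satellite beacon, 17 kg, 736.
Runner-up map case + crampons + first-aid kit + sleeping bag tops out at 718.

736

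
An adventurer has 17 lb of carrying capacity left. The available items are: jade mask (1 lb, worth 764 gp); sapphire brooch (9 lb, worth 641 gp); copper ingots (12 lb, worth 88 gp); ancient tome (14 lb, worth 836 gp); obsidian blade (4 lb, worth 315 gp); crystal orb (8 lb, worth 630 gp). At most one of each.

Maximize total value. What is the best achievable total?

1720

A density-first pass picks jade mask + obsidian blade + crystal orb — 1709 at 13 lb.
The 8 lb tied up in crystal orb is better spent on sapphire brooch — total rises to 1720 (14 lb).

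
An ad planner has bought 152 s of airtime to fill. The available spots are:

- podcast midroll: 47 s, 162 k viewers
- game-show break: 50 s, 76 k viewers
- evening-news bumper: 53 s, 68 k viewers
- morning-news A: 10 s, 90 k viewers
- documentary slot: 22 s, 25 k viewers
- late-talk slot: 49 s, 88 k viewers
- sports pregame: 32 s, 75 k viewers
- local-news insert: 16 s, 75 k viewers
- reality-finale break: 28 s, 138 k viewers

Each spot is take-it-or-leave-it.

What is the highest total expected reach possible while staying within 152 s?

553

Filling by ratio: podcast midroll + morning-news A + sports pregame + local-news insert + reality-finale break for 540, with 19 s left unused.
Replace sports pregame with late-talk slot: the trade gains 13 net, giving 553 at 150 s.
Runner-up podcast midroll + game-show break + morning-news A + local-news insert + reality-finale break tops out at 541.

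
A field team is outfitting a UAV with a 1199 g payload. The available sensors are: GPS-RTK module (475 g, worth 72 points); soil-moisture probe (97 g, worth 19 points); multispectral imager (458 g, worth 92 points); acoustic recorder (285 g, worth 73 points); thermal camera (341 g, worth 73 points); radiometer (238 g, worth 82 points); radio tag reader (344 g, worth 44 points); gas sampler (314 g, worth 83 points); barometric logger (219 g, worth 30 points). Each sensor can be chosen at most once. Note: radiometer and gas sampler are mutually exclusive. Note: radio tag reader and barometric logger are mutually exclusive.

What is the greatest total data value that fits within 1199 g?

277

Soil-moisture probe + acoustic recorder + thermal camera + radiometer + barometric logger uses 1180 of the 1199 g and totals 277.
The closest alternative, soil-moisture probe + multispectral imager + acoustic recorder + gas sampler, reaches only 267.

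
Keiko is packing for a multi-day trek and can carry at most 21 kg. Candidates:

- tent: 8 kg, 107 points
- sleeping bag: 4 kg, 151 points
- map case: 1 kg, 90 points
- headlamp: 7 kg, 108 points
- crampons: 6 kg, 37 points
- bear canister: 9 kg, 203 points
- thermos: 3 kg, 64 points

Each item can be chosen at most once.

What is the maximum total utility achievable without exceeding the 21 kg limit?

552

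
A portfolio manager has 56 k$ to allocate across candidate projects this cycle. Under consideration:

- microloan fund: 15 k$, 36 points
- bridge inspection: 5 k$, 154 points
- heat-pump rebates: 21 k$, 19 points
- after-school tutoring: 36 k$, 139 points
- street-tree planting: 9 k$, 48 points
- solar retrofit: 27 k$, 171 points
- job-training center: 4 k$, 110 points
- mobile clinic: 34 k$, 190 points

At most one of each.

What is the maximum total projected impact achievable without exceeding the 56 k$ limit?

The ratio heuristic lands on bridge inspection + street-tree planting + solar retrofit + job-training center (483) but leaves 11 k$ idle.
The 27 k$ tied up in solar retrofit is better spent on mobile clinic — total rises to 502 (52 k$).
The closest alternative, bridge inspection + street-tree planting + solar retrofit + job-training center, reaches only 483.

502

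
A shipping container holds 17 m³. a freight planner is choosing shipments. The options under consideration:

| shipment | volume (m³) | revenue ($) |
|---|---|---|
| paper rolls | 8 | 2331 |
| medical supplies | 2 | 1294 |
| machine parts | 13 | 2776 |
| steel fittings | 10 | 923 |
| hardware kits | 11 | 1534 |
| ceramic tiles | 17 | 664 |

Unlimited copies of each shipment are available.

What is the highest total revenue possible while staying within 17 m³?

10352

8×medical supplies uses 16 of the 17 m³ and totals 10352.
That's the maximum — no swap from here does better than 10352.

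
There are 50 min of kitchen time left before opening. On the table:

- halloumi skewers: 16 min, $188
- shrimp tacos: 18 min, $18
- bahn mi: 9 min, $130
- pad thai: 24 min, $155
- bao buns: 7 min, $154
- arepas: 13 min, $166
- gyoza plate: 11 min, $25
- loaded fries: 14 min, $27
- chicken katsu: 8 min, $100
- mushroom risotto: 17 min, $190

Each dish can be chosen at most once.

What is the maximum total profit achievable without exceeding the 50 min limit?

A density-first pass picks bahn mi + bao buns + arepas + gyoza plate + chicken katsu — 575 at 48 min.
A better packing is halloumi skewers + bahn mi + bao buns + mushroom risotto: 49 min, total 662.
Next best is bahn mi + bao buns + arepas + mushroom risotto at 640 (46 min) — short by 22.

662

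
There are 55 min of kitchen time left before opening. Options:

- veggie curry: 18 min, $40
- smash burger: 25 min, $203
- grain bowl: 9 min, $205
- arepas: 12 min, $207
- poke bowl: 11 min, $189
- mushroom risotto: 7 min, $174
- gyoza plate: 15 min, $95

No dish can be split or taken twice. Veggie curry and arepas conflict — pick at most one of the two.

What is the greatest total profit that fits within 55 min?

870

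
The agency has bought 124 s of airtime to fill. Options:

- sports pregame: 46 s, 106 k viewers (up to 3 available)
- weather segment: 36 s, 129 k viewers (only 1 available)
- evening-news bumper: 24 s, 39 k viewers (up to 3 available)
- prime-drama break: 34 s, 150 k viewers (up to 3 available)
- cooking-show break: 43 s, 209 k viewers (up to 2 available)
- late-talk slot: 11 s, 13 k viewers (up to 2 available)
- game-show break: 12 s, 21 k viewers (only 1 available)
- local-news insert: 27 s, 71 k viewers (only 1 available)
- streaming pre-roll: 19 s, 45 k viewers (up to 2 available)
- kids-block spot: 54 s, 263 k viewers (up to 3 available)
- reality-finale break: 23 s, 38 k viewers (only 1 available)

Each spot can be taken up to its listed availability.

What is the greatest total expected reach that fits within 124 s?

568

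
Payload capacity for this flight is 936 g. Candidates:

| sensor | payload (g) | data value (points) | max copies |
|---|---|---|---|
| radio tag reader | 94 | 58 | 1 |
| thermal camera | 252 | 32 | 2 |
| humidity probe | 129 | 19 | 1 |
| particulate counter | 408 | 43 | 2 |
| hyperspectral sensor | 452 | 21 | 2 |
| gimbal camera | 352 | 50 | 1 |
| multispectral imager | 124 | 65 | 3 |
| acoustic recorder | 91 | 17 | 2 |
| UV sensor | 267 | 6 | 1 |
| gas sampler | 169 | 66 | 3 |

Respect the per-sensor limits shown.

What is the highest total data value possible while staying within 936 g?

Taking the top-ratio sensors first gives radio tag reader + 3×multispectral imager + acoustic recorder + 2×gas sampler for 402 (895 g).
The 91 g tied up in acoustic recorder is better spent on humidity probe — total rises to 404 (933 g).
No other feasible combination exceeds 404.

404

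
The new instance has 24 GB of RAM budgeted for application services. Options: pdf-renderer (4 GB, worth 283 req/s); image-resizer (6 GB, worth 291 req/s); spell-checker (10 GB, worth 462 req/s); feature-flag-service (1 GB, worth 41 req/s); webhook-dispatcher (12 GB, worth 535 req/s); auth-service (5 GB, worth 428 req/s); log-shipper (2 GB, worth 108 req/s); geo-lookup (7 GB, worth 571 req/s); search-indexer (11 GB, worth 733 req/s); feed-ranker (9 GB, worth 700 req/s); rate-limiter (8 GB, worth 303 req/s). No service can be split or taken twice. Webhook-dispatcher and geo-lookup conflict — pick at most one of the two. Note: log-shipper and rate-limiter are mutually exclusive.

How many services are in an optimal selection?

Optimal total is 1848.
feature-flag-service + auth-service + log-shipper + geo-lookup + feed-ranker hits 1848 at 24 GB.
All optima have 5 services.

5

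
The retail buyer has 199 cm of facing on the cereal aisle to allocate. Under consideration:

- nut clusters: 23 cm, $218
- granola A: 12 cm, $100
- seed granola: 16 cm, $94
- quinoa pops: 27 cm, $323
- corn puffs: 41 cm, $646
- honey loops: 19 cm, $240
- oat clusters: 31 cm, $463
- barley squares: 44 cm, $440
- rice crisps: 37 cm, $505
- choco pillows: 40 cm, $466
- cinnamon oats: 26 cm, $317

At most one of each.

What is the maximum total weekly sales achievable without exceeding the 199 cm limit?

2643

By weekly sales per cm: corn puffs 15.76, oat clusters 14.94, rice crisps 13.65 lead.
A density-first pass picks granola A + quinoa pops + corn puffs + honey loops + oat clusters + rice crisps + cinnamon oats — 2594 at 193 cm.
Dropping granola A and cinnamon oats frees 38 cm; slotting in choco pillows (40 cm) lifts the total to 2643 at 195 cm.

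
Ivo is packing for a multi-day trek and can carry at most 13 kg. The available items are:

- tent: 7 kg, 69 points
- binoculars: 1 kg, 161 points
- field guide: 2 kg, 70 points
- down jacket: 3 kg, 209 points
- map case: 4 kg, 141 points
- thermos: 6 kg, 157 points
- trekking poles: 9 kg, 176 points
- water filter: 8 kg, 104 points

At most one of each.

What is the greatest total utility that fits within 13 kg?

597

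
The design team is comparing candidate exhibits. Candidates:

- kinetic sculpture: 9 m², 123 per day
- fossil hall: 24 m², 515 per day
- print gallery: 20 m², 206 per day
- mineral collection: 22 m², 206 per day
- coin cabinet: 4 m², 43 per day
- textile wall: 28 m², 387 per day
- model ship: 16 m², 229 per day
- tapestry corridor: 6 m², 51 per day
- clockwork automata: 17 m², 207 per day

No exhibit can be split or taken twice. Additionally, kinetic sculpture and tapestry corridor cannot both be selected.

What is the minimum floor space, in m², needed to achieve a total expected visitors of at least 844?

Need the lightest bundle worth ≥ 844.
kinetic sculpture + fossil hall + model ship: 867 expected visitors at 49 m².
Any bundle with less than 49 m² falls short of 844.

49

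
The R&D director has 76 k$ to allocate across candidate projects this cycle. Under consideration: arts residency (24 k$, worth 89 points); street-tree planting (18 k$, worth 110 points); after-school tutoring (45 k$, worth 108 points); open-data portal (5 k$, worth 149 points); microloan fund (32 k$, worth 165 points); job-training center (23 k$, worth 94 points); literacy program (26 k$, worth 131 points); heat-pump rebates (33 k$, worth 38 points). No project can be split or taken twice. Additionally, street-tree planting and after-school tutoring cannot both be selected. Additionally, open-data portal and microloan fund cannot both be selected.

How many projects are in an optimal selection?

Best achievable projected impact is 484.
street-tree planting + open-data portal + job-training center + literacy program hits 484 at 72 k$.
All optima have 4 projects.

4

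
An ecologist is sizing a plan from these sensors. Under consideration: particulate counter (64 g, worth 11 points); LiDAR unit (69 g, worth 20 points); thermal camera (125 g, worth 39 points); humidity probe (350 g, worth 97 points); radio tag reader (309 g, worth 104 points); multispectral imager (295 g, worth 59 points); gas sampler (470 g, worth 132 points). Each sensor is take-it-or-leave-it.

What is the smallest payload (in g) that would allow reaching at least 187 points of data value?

659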